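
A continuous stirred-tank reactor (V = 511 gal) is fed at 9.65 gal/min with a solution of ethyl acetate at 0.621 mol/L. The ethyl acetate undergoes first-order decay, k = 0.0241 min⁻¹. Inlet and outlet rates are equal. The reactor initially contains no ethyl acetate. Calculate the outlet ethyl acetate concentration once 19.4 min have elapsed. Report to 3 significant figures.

0.154 mol/L

Species balance: V dC/dt = Q C_in − Q C − k V C.
dC/dt = (Q/V) C_in − (Q/V + k) C; effective rate a = Q/V + k = 0.018885 + 0.0241 = 0.042985 min⁻¹.
C_ss = Q C_in/(Q + kV) = 0.27283 mol/L; C(t) = C_ss + (C₀ − C_ss) e^(−a t).
C(19.4) = 0.27283 + (-0.27283)·e^(−0.042985·19.4) = 0.27283 + (-0.27283)·0.43435 = 0.15432 mol/L.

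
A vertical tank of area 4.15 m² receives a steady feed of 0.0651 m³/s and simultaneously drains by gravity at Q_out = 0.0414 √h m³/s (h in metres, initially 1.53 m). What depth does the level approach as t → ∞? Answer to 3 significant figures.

2.47 m

Level balance: A dh/dt = 0.0651 − 0.0414 √h. Setting dh/dt = 0:
Q_in = 0.0414 √h_ss ⇒ √h_ss = 0.0651/0.0414 = 1.5725.
h_ss = 1.5725² = 2.4726 m. (Since h₀ = 1.53 m < h_ss, the level will rise toward this value.)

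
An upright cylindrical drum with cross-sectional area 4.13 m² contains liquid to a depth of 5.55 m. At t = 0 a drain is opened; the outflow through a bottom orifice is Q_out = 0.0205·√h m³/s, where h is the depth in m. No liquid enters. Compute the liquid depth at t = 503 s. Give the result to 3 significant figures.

With no inflow, A dh/dt = −0.0205 √h.
∫ h^(−1/2) dh = −(0.0205/A) ∫ dt, giving 2√h = 2√h₀ − (0.0205/A) t.
√h = √5.55 − 0.0205·503/(2·4.13) = 2.3558 − 1.2484 = 1.1075.
h = 1.1075² = 1.2265 m.

1.23 m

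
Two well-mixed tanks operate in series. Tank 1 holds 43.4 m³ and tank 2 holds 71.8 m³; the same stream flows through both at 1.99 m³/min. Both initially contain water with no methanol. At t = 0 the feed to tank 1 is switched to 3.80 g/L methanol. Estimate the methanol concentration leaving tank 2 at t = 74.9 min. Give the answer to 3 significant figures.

Each tank obeys Vᵢ dCᵢ/dt = Q(Cᵢ₋₁ − Cᵢ), so τᵢ = Vᵢ/Q.
τ₁ = 43.4/1.99 = 21.809 min; τ₂ = 71.8/1.99 = 36.080 min.
Solving the cascade with C₁(0)=C₂(0)=0 gives C₂(t) = C_in[1 − (τ₁ e^(−t/τ₁) − τ₂ e^(−t/τ₂))/(τ₁ − τ₂)].
At t = 74.9: e^(−t/τ₁) = 0.032246, e^(−t/τ₂) = 0.12544.
C₂ = 3.80·[1 − (21.809·0.032246 − 36.080·0.12544)/(-14.271)] = 3.80·0.73214 = 2.7821 g/L.

2.78 g/L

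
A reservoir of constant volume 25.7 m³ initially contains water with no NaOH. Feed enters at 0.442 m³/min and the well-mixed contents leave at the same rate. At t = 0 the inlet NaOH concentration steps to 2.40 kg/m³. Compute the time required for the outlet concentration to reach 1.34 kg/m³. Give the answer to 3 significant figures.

47.5 min

Species balance: V dC/dt = Q(C_in − C) ⇒ τ = V/Q = 58.145 min.
C(t) = C_in + (C₀ − C_in) e^(−t/τ). Set C = 1.34 and solve for t:
e^(−t/τ) = (C − C_in)/(C₀ − C_in) = (1.34 − 2.40)/(0 − 2.40) = 0.44167
t = −τ ln(…) = 58.145 × 0.81720 = 47.516 min.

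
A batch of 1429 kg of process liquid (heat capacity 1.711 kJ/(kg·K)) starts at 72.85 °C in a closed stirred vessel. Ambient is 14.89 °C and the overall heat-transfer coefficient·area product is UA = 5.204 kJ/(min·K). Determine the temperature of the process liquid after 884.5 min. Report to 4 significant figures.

23.71 °C

Lumped-capacitance energy balance: M c_p dT/dt = UA(T_amb − T).
dT/dt = (T_ss − T)/τ with T_ss = T_amb = 14.8900 °C, τ = M c_p/UA = 1429·1.711/5.204 = 469.835 min.
Solution: T(t) = T_ss + (T₀ − T_ss) e^(−t/τ).
T(884.5) = 14.8900 + (57.9600)·0.152197 = 23.7114 °C.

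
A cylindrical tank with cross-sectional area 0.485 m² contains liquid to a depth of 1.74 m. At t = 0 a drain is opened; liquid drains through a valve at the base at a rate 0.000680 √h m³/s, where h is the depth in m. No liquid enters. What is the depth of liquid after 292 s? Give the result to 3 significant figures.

Volume balance on the tank: A dh/dt = −0.000680 √h.
∫ h^(−1/2) dh = −(0.000680/A) ∫ dt, giving 2√h = 2√h₀ − (0.000680/A) t.
√h = √1.74 − 0.000680·292/(2·0.485) = 1.3191 − 0.20470 = 1.1144.
h = 1.1144² = 1.2419 m.

1.24 m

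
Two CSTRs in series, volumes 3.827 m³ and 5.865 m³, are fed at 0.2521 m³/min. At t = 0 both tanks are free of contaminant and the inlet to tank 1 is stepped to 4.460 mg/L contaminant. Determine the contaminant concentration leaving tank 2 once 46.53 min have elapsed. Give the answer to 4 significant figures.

3.114 mg/L

Each tank obeys Vᵢ dCᵢ/dt = Q(Cᵢ₋₁ − Cᵢ), so τᵢ = Vᵢ/Q.
τ₁ = 3.827/0.2521 = 15.1805 min; τ₂ = 5.865/0.2521 = 23.2646 min.
Solving the cascade with C₁(0)=C₂(0)=0 gives C₂(t) = C_in[1 − (τ₁ e^(−t/τ₁) − τ₂ e^(−t/τ₂))/(τ₁ − τ₂)].
At t = 46.53: e^(−t/τ₁) = 0.0466483, e^(−t/τ₂) = 0.135330.
C₂ = 4.460·[1 − (15.1805·0.0466483 − 23.2646·0.135330)/(-8.08409)] = 4.460·0.698140 = 3.11371 mg/L.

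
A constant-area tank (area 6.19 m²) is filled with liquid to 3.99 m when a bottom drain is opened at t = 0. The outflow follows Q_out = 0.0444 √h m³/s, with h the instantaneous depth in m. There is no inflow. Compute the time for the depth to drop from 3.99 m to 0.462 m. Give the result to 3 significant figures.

With no inflow, A dh/dt = −0.0444 √h.
∫ h^(−1/2) dh = −(0.0444/A) ∫ dt, giving 2√h = 2√h₀ − (0.0444/A) t.
t = 2A(√h₀ − √h)/0.0444 = 2·6.19·(√3.99 − √0.462)/0.0444
  = 12.380 × (1.9975 − 0.67971) / 0.0444 = 367.44 s.

367 s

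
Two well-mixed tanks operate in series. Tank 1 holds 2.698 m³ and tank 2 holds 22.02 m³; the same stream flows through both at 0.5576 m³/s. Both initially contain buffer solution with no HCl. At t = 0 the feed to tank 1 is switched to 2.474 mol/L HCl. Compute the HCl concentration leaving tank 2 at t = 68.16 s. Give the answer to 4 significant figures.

1.972 mol/L

Species balance on tank i: dCᵢ/dt = (Cᵢ₋₁ − Cᵢ)/τᵢ with τᵢ = Vᵢ/Q.
τ₁ = 2.698/0.5576 = 4.83859 s; τ₂ = 22.02/0.5576 = 39.4907 s.
Tank 1: C₁ = C_in(1 − e^(−t/τ₁)). Tank 2 (τ₁ ≠ τ₂): C₂ = C_in[1 − (τ₁ e^(−t/τ₁) − τ₂ e^(−t/τ₂))/(τ₁ − τ₂)].
At t = 68.16: e^(−t/τ₁) = 7.62444e-07, e^(−t/τ₂) = 0.177999.
C₂ = 2.474·[1 − (4.83859·7.62444e-07 − 39.4907·0.177999)/(-34.6521)] = 2.474·0.797146 = 1.97214 mol/L.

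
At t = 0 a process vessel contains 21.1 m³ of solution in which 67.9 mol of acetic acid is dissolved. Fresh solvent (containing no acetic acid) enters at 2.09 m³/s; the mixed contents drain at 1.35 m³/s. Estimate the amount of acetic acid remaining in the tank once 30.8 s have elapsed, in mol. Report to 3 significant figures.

17.8 mol

Let m(t) be the amount of acetic acid. Volume: V(t) = V₀ + (Q_in − Q_out) t = 21.1 + 0.74000 t; V(30.8) = 43.892 m³.
Solute balance: dm/dt = 0 − Q_out C = −Q_out m/V(t).
Separate: dm/m = −Q_out dt/V(t) ⇒ ln(m/m₀) = −(Q_out/(Q_in−Q_out)) ln(V/V₀).
m = m₀ (V₀/V)^(Q_out/(Q_in−Q_out)) = 67.9 × (21.1/43.892)^(1.8243) = 17.846 mol.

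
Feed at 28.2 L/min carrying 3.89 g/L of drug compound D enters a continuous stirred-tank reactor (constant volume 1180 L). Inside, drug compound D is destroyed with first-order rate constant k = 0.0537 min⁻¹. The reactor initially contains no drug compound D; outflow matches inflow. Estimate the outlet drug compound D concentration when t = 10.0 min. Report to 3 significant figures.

Accumulation = in − out − consumed: V dC/dt = Q C_in − Q C − k V C.
This is linear with rate a = Q/V + k = 0.077598 min⁻¹.
C_ss = Q C_in/(Q + kV) = 1.1980 g/L; C(t) = C_ss + (C₀ − C_ss) e^(−a t).
C(10.0) = 1.1980 + (-1.1980)·e^(−0.077598·10.0) = 1.1980 + (-1.1980)·0.46025 = 0.64663 g/L.

0.647 g/L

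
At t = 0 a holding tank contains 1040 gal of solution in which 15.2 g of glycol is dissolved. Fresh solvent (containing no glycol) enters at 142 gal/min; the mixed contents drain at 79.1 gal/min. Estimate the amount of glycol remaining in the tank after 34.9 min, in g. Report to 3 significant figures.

3.65 g

Total volume: dV/dt = Q_in − Q_out = 62.900 gal/min, so V(t) = 1040 + 62.900 t and V(34.9) = 3235.2 gal.
Solute balance: dm/dt = 0 − Q_out C = −Q_out m/V(t).
Separate: dm/m = −Q_out dt/V(t) ⇒ ln(m/m₀) = −(Q_out/(Q_in−Q_out)) ln(V/V₀).
m = m₀ (V₀/V)^(Q_out/(Q_in−Q_out)) = 15.2 × (1040/3235.2)^(1.2576) = 3.6478 g.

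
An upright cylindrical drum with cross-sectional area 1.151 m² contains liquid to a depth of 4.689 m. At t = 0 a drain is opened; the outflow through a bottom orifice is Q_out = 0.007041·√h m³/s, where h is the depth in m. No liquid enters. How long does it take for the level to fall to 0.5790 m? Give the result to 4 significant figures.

459.2 s

Mass balance (ρ constant): A dh/dt = −0.007041 √h.
∫ h^(−1/2) dh = −(0.007041/A) ∫ dt, giving 2√h = 2√h₀ − (0.007041/A) t.
t = 2A(√h₀ − √h)/0.007041 = 2·1.151·(√4.689 − √0.5790)/0.007041
  = 2.30200 × (2.16541 − 0.760920) / 0.007041 = 459.187 s.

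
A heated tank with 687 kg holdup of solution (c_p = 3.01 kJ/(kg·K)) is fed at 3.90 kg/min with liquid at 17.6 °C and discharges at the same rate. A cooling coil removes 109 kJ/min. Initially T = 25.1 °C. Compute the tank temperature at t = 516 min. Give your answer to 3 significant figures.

9.21 °C

First-law balance (no shaft work): M c_p dT/dt = ṁ c_p (T_in − T) − 109.
τ = M/ṁ = 176.15 min; T_ss = T_in − Q̇/(ṁ c_p) = 17.6 − 109/(3.90·3.01) = 8.3147 °C.
This is linear first-order; T(t) = T_ss + (T₀ − T_ss) e^(−t/τ).
T(516) = 8.3147 + (16.785)·e^(−516/176.15) = 8.3147 + (16.785)·0.053437 = 9.2117 °C.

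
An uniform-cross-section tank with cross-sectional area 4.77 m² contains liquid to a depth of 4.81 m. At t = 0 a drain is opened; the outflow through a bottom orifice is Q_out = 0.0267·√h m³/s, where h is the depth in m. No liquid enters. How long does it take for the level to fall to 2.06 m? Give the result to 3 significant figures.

Volume balance on the tank: A dh/dt = −0.0267 √h.
∫ h^(−1/2) dh = −(0.0267/A) ∫ dt, giving 2√h = 2√h₀ − (0.0267/A) t.
t = 2A(√h₀ − √h)/0.0267 = 2·4.77·(√4.81 − √2.06)/0.0267
  = 9.5400 × (2.1932 − 1.4353) / 0.0267 = 270.80 s.

271 s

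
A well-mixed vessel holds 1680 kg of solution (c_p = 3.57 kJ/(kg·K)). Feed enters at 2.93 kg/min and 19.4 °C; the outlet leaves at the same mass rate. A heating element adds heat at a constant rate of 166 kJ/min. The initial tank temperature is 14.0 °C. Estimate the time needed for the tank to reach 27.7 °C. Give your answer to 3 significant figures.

Heat balance on the well-mixed liquid: M c_p dT/dt = ṁ c_p (T_in − T) + 166.
τ = M/ṁ = 573.38 min; T_ss = T_in + Q̇/(ṁ c_p) = 35.270 °C.
T(t) = T_ss + (T₀ − T_ss) e^(−t/τ). Set T = 27.7:
e^(−t/τ) = (27.7 − 35.270)/(14.0 − 35.270) = 0.35590
t = −573.38 · ln(0.35590) = 592.37 min.

592 min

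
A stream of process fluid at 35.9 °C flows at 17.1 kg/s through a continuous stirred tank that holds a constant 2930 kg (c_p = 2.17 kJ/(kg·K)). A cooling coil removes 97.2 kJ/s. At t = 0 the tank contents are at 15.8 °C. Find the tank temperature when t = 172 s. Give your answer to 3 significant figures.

26.9 °C

Heat balance on the well-mixed liquid: M c_p dT/dt = ṁ c_p (T_in − T) − 97.2.
Rearrange: dT/dt = (T_ss − T)/τ with τ = M/ṁ = 171.35 s and T_ss = T_in − Q̇/(ṁ c_p) = 33.281 °C.
Integrating: T(t) = T_ss + (T₀ − T_ss) e^(−t/τ).
T(172) = 33.281 + (-17.481)·e^(−172/171.35) = 33.281 + (-17.481)·0.36648 = 26.874 °C.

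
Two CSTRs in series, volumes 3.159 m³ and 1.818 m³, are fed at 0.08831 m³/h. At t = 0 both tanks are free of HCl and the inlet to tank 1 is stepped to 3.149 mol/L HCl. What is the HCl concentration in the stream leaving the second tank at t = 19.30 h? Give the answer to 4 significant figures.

Time constants: τᵢ = Vᵢ/Q for each well-mixed tank.
τ₁ = 3.159/0.08831 = 35.7717 h; τ₂ = 1.818/0.08831 = 20.5866 h.
Tank 1: C₁ = C_in(1 − e^(−t/τ₁)). Tank 2 (τ₁ ≠ τ₂): C₂ = C_in[1 − (τ₁ e^(−t/τ₁) − τ₂ e^(−t/τ₂))/(τ₁ − τ₂)].
At t = 19.30: e^(−t/τ₁) = 0.583021, e^(−t/τ₂) = 0.391604.
C₂ = 3.149·[1 − (35.7717·0.583021 − 20.5866·0.391604)/(15.1851)] = 3.149·0.157474 = 0.495887 mol/L.

0.4959 mol/L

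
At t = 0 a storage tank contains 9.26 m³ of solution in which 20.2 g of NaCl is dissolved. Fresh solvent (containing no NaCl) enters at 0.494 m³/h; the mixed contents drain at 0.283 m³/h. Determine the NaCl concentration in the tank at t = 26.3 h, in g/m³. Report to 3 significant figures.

0.727 g/m³

Total volume: dV/dt = Q_in − Q_out = 0.21100 m³/h, so V(t) = 9.26 + 0.21100 t and V(26.3) = 14.809 m³.
Solute balance: dm/dt = 0 − Q_out C = −Q_out m/V(t).
dm/m = −Q_out dt/(V₀ + 0.21100 t); integrating gives ln(m/m₀) = −(Q_out/(Q_in−Q_out)) ln(V/V₀).
m = m₀ (V₀/V)^(Q_out/(Q_in−Q_out)) = 20.2 × (9.26/14.809)^(1.3412) = 10.761 g.
C = m/V = 10.761/14.809 = 0.72662 g/m³.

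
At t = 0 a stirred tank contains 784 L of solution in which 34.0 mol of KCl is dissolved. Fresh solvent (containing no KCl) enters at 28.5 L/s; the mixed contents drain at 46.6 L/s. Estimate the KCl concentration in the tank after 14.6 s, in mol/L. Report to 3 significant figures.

Let m(t) be the amount of KCl. Volume: V(t) = V₀ + (Q_in − Q_out) t = 784 − 18.100 t; V(14.6) = 519.74 L.
No KCl enters, so dm/dt = −Q_out · (m/V).
Separate: dm/m = −Q_out dt/V(t) ⇒ ln(m/m₀) = −(Q_out/(Q_in−Q_out)) ln(V/V₀).
m = m₀ (V₀/V)^(Q_out/(Q_in−Q_out)) = 34.0 × (784/519.74)^(-2.5746) = 11.799 mol.
C = m/V = 11.799/519.74 = 0.022701 mol/L.

0.0227 mol/L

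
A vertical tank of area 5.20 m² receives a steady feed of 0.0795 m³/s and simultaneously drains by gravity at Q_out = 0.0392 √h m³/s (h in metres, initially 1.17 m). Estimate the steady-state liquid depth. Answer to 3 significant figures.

4.11 m

Mass balance (ρ constant): A dh/dt = Q_in − 0.0392 √h. At steady state dh/dt = 0:
Q_in = 0.0392 √h_ss ⇒ √h_ss = 0.0795/0.0392 = 2.0281.
h_ss = 2.0281² = 4.1130 m. (Since h₀ = 1.17 m < h_ss, the level will rise toward this value.)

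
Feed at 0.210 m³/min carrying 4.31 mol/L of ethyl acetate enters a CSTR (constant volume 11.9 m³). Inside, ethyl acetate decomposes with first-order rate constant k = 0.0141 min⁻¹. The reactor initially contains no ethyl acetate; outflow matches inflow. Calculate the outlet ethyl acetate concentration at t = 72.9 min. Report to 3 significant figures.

2.16 mol/L

Species balance: V dC/dt = Q C_in − Q C − k V C.
dC/dt = (Q/V) C_in − (Q/V + k) C; effective rate a = Q/V + k = 0.017647 + 0.0141 = 0.031747 min⁻¹.
C_ss = Q C_in/(Q + kV) = 2.3958 mol/L; C(t) = C_ss + (C₀ − C_ss) e^(−a t).
C(72.9) = 2.3958 + (-2.3958)·e^(−0.031747·72.9) = 2.3958 + (-2.3958)·0.098829 = 2.1590 mol/L.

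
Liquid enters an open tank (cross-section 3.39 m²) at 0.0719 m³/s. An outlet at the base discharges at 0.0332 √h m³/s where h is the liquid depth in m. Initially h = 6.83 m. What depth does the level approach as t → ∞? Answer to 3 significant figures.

4.69 m

A dh/dt = Q_in − 0.0332 √h. Steady state requires inflow = outflow:
Q_in = 0.0332 √h_ss ⇒ √h_ss = 0.0719/0.0332 = 2.1657.
h_ss = 2.1657² = 4.6901 m. (Since h₀ = 6.83 m > h_ss, the level will fall toward this value.)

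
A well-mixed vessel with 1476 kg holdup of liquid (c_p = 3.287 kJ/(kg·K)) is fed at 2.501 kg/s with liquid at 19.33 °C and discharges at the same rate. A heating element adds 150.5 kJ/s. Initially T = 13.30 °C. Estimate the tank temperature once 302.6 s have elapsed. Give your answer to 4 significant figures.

23.06 °C

M c_p dT/dt = ṁ c_p (T_in − T) + Q̇.
τ = M/ṁ = 590.164 s; T_ss = T_in + Q̇/(ṁ c_p) = 19.33 + 150.5/(2.501·3.287) = 37.6372 °C.
This is linear first-order; T(t) = T_ss + (T₀ − T_ss) e^(−t/τ).
T(302.6) = 37.6372 + (-24.3372)·e^(−302.6/590.164) = 37.6372 + (-24.3372)·0.598853 = 23.0628 °C.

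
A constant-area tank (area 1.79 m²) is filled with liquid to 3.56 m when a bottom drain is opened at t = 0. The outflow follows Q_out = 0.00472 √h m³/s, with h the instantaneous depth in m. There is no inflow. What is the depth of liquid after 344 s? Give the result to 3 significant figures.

Mass balance (ρ constant): A dh/dt = −0.00472 √h.
Separate and integrate: 2(√h − √h₀) = −(0.00472/A) t.
√h = √3.56 − 0.00472·344/(2·1.79) = 1.8868 − 0.45354 = 1.4333.
h = 1.4333² = 2.0542 m.

2.05 m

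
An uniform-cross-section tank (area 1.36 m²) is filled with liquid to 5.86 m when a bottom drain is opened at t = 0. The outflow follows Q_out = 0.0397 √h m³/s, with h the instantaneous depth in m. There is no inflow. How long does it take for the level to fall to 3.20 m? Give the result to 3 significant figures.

43.3 s

With no inflow, A dh/dt = −0.0397 √h.
Separate and integrate: 2(√h − √h₀) = −(0.0397/A) t.
t = 2A(√h₀ − √h)/0.0397 = 2·1.36·(√5.86 − √3.20)/0.0397
  = 2.7200 × (2.4207 − 1.7889) / 0.0397 = 43.293 s.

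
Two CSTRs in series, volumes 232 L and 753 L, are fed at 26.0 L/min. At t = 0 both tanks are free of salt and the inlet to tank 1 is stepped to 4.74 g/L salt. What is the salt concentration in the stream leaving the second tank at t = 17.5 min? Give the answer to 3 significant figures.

1.29 g/L

Species balance on tank i: dCᵢ/dt = (Cᵢ₋₁ − Cᵢ)/τᵢ with τᵢ = Vᵢ/Q.
τ₁ = 232/26.0 = 8.9231 min; τ₂ = 753/26.0 = 28.962 min.
Solving the cascade with C₁(0)=C₂(0)=0 gives C₂(t) = C_in[1 − (τ₁ e^(−t/τ₁) − τ₂ e^(−t/τ₂))/(τ₁ − τ₂)].
At t = 17.5: e^(−t/τ₁) = 0.14069, e^(−t/τ₂) = 0.54648.
C₂ = 4.74·[1 − (8.9231·0.14069 − 28.962·0.54648)/(-20.038)] = 4.74·0.27282 = 1.2931 g/L.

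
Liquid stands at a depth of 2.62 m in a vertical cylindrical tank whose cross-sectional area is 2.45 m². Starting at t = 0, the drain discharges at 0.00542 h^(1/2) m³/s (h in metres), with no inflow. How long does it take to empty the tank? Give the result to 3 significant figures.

1460 s

With no inflow, A dh/dt = −0.00542 √h.
Separate and integrate: 2(√h − √h₀) = −(0.00542/A) t.
Set h = 0: 2√h₀ = (0.00542/A) t_empty ⇒ t_empty = 2A√h₀/0.00542.
t_empty = 2·2.45·√2.62/0.00542 = 4.9000·1.6186/0.00542 = 1463.3 s.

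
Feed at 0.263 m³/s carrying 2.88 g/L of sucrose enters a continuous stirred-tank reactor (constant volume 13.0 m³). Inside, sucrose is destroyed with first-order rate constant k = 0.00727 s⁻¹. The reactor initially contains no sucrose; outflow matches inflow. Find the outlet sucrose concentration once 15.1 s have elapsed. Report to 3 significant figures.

Species balance: V dC/dt = Q C_in − Q C − k V C.
dC/dt = (Q/V) C_in − (Q/V + k) C; effective rate a = Q/V + k = 0.020231 + 0.00727 = 0.027501 s⁻¹.
C_ss = Q C_in/(Q + kV) = 2.1187 g/L; C(t) = C_ss + (C₀ − C_ss) e^(−a t).
C(15.1) = 2.1187 + (-2.1187)·e^(−0.027501·15.1) = 2.1187 + (-2.1187)·0.66017 = 0.71999 g/L.

0.720 g/L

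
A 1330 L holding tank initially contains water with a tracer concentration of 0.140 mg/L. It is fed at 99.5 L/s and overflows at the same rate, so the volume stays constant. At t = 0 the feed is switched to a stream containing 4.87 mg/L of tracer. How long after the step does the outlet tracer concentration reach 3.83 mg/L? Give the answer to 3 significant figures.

Unsteady species balance (constant V, well mixed): V dC/dt = Q(C_in − C), so τ = V/Q = 13.367 s.
C(t) = C_in + (C₀ − C_in) e^(−t/τ). Set C = 3.83 and solve for t:
e^(−t/τ) = (C − C_in)/(C₀ − C_in) = (3.83 − 4.87)/(0.140 − 4.87) = 0.21987
t = −τ ln(…) = 13.367 × 1.5147 = 20.247 s.

20.2 s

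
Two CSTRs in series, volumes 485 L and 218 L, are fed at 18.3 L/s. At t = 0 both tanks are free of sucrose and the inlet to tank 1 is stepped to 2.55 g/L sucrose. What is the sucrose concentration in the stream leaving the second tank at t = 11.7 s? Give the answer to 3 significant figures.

0.351 g/L

Time constants: τᵢ = Vᵢ/Q for each well-mixed tank.
τ₁ = 485/18.3 = 26.503 s; τ₂ = 218/18.3 = 11.913 s.
Tank 1: C₁ = C_in(1 − e^(−t/τ₁)). Tank 2 (τ₁ ≠ τ₂): C₂ = C_in[1 − (τ₁ e^(−t/τ₁) − τ₂ e^(−t/τ₂))/(τ₁ − τ₂)].
At t = 11.7: e^(−t/τ₁) = 0.64309, e^(−t/τ₂) = 0.37450.
C₂ = 2.55·[1 − (26.503·0.64309 − 11.913·0.37450)/(14.590)] = 2.55·0.13761 = 0.35090 g/L.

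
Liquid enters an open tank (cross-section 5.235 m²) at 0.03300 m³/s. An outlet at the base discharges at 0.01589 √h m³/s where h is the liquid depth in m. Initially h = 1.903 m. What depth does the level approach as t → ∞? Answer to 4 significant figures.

Unsteady balance on liquid volume: A dh/dt = Q_in − 0.01589 √h. At steady state dh/dt = 0:
Q_in = 0.01589 √h_ss ⇒ √h_ss = 0.03300/0.01589 = 2.07678.
h_ss = 2.07678² = 4.31301 m. (Since h₀ = 1.903 m < h_ss, the level will rise toward this value.)

4.313 m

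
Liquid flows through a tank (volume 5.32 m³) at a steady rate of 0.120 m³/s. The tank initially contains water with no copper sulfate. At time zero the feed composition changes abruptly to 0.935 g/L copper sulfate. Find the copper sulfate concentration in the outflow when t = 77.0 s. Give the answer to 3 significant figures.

Species balance on the tank: V dC/dt = Q(C_in − C).
Time constant τ = V/Q = 5.32/0.120 = 44.333 s.
Integrating: C(t) = C_in + (C₀ − C_in) e^(−t/τ).
C(77.0) = 0.935 + (0 − 0.935)·e^(−77.0/44.333) = 0.935 + (-0.93500)·0.17608 = 0.77037 g/L.

0.770 g/L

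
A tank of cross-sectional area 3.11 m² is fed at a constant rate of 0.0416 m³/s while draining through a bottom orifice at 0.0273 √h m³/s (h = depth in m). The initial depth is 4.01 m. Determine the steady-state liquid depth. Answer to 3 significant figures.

Level balance: A dh/dt = 0.0416 − 0.0273 √h. Setting dh/dt = 0:
Q_in = 0.0273 √h_ss ⇒ √h_ss = 0.0416/0.0273 = 1.5238.
h_ss = 1.5238² = 2.3220 m. (Since h₀ = 4.01 m > h_ss, the level will fall toward this value.)

2.32 m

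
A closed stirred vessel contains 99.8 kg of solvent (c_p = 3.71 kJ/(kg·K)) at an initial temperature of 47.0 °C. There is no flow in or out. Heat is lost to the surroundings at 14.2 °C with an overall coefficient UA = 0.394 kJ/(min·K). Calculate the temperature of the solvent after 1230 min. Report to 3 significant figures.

M c_p dT/dt = −UA(T − T_amb).
dT/dt = (T_ss − T)/τ with T_ss = T_amb = 14.200 °C, τ = M c_p/UA = 99.8·3.71/0.394 = 939.74 min.
T approaches T_ss exponentially: T(t) = T_ss + (T₀ − T_ss) e^(−t/τ).
T(1230) = 14.200 + (32.800)·0.27012 = 23.060 °C.

23.1 °C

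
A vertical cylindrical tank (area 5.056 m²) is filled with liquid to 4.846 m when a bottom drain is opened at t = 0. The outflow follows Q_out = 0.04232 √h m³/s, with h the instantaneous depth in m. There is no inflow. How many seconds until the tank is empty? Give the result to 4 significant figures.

526.0 s

A dh/dt = −Q_out = −0.04232 √h.
This is separable: 2 d(√h)/dt = −0.04232/A, so √h = √h₀ − (0.04232/(2A)) t.
Tank is empty when √h = 0: t_empty = 2A√h₀/0.04232.
t_empty = 2·5.056·√4.846/0.04232 = 10.1120·2.20136/0.04232 = 525.997 s.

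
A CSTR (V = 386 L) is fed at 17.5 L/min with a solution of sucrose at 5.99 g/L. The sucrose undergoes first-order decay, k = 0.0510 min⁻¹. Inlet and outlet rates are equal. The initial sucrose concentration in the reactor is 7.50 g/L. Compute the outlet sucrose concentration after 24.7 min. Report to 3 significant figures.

Species balance: V dC/dt = Q C_in − Q C − k V C.
This is linear with rate a = Q/V + k = 0.096337 min⁻¹.
C_ss = Q C_in/(Q + kV) = 2.8189 g/L; C(t) = C_ss + (C₀ − C_ss) e^(−a t).
C(24.7) = 2.8189 + (4.6811)·e^(−0.096337·24.7) = 2.8189 + (4.6811)·0.092595 = 3.2524 g/L.

3.25 g/L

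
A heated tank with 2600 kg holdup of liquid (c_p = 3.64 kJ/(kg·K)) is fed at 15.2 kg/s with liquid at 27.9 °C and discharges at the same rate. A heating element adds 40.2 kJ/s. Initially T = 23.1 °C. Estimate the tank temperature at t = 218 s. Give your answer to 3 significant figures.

M c_p dT/dt = ṁ c_p (T_in − T) + Q̇.
τ = M/ṁ = 171.05 s; T_ss = T_in + Q̇/(ṁ c_p) = 27.9 + 40.2/(15.2·3.64) = 28.627 °C.
Integrating: T(t) = T_ss + (T₀ − T_ss) e^(−t/τ).
T(218) = 28.627 + (-5.5266)·e^(−218/171.05) = 28.627 + (-5.5266)·0.27958 = 27.081 °C.

27.1 °C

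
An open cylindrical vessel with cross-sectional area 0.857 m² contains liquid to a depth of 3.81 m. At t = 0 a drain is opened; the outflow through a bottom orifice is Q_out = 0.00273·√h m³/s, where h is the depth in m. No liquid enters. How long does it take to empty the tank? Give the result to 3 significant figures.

1230 s

With no inflow, A dh/dt = −0.00273 √h.
This is separable: 2 d(√h)/dt = −0.00273/A, so √h = √h₀ − (0.00273/(2A)) t.
Tank is empty when √h = 0: t_empty = 2A√h₀/0.00273.
t_empty = 2·0.857·√3.81/0.00273 = 1.7140·1.9519/0.00273 = 1225.5 s.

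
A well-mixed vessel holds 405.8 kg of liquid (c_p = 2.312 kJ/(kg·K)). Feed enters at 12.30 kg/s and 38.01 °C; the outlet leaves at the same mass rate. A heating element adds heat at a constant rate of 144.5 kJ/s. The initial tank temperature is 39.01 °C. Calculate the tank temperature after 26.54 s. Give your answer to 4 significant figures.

First-law balance (no shaft work): M c_p dT/dt = ṁ c_p (T_in − T) + 144.5.
Rearrange: dT/dt = (T_ss − T)/τ with τ = M/ṁ = 32.9919 s and T_ss = T_in + Q̇/(ṁ c_p) = 43.0913 °C.
Integrating: T(t) = T_ss + (T₀ − T_ss) e^(−t/τ).
T(26.54) = 43.0913 + (-4.08130)·e^(−26.54/32.9919) = 43.0913 + (-4.08130)·0.447338 = 41.2656 °C.

41.27 °C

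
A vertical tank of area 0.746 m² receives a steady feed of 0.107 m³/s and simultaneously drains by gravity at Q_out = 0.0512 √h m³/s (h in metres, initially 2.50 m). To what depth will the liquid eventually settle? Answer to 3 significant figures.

4.37 m

Volume balance on the tank: A dh/dt = Q_in − 0.0512 √h. At steady state dh/dt = 0:
Q_in = 0.0512 √h_ss ⇒ √h_ss = 0.107/0.0512 = 2.0898.
h_ss = 2.0898² = 4.3674 m. (Since h₀ = 2.50 m < h_ss, the level will rise toward this value.)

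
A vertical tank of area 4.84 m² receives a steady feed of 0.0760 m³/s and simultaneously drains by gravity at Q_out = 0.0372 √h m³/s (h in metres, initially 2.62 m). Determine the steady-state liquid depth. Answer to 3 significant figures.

A dh/dt = Q_in − 0.0372 √h. Steady state requires inflow = outflow:
Q_in = 0.0372 √h_ss ⇒ √h_ss = 0.0760/0.0372 = 2.0430.
h_ss = 2.0430² = 4.1739 m. (Since h₀ = 2.62 m < h_ss, the level will rise toward this value.)

4.17 m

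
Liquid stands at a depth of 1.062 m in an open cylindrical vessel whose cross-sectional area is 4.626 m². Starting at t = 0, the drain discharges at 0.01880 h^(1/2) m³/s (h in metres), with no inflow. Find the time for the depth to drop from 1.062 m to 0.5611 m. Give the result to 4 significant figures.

138.5 s

A dh/dt = −Q_out = −0.01880 √h.
∫ h^(−1/2) dh = −(0.01880/A) ∫ dt, giving 2√h = 2√h₀ − (0.01880/A) t.
t = 2A(√h₀ − √h)/0.01880 = 2·4.626·(√1.062 − √0.5611)/0.01880
  = 9.25200 × (1.03053 − 0.749066) / 0.01880 = 138.518 s.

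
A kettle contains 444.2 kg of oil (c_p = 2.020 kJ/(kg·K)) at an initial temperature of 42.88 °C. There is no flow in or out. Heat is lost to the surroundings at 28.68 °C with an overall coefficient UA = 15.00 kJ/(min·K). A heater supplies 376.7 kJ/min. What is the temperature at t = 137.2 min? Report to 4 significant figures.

First-law balance (no shaft work): M c_p dT/dt = −UA(T − T_amb) + Q̇.
dT/dt = (T_ss − T)/τ with T_ss = T_amb + Q̇/UA = 28.68 + 376.7/15.00 = 53.7933 °C, τ = M c_p/UA = 444.2·2.020/15.00 = 59.8189 min.
Solution: T(t) = T_ss + (T₀ − T_ss) e^(−t/τ).
T(137.2) = 53.7933 + (-10.9133)·0.100904 = 52.6921 °C.

52.69 °C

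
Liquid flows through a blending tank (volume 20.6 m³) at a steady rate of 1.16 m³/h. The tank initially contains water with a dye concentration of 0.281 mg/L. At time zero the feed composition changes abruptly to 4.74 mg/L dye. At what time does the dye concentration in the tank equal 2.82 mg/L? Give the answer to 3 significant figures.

Species balance: V dC/dt = Q(C_in − C) ⇒ τ = V/Q = 17.759 h.
C(t) = C_in + (C₀ − C_in) e^(−t/τ). Set C = 2.82 and solve for t:
e^(−t/τ) = (C − C_in)/(C₀ − C_in) = (2.82 − 4.74)/(0.281 − 4.74) = 0.43059
t = −τ ln(…) = 17.759 × 0.84260 = 14.963 h.

15.0 h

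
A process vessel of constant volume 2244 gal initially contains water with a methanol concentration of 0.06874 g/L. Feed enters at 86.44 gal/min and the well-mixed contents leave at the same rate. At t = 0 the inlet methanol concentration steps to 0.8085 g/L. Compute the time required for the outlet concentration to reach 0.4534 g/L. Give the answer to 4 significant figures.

Species balance: V dC/dt = Q(C_in − C) ⇒ τ = V/Q = 25.9602 min.
C(t) = C_in + (C₀ − C_in) e^(−t/τ). Set C = 0.4534 and solve for t:
e^(−t/τ) = (C − C_in)/(C₀ − C_in) = (0.4534 − 0.8085)/(0.06874 − 0.8085) = 0.480021
t = −τ ln(…) = 25.9602 × 0.733926 = 19.0529 min.

19.05 min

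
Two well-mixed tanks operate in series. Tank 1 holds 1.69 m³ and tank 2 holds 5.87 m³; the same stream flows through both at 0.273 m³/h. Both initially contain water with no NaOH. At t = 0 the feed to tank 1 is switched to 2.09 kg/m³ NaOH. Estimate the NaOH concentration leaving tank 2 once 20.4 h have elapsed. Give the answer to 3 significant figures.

0.985 kg/m³

Each tank obeys Vᵢ dCᵢ/dt = Q(Cᵢ₋₁ − Cᵢ), so τᵢ = Vᵢ/Q.
τ₁ = 1.69/0.273 = 6.1905 h; τ₂ = 5.87/0.273 = 21.502 h.
Tank 1: C₁ = C_in(1 − e^(−t/τ₁)). Tank 2 (τ₁ ≠ τ₂): C₂ = C_in[1 − (τ₁ e^(−t/τ₁) − τ₂ e^(−t/τ₂))/(τ₁ − τ₂)].
At t = 20.4: e^(−t/τ₁) = 0.037054, e^(−t/τ₂) = 0.38722.
C₂ = 2.09·[1 − (6.1905·0.037054 − 21.502·0.38722)/(-15.311)] = 2.09·0.47120 = 0.98481 kg/m³.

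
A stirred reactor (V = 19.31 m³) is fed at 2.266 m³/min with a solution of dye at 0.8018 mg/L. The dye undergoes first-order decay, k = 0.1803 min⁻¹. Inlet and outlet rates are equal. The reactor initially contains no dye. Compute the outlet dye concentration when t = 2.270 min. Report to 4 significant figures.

Species balance: V dC/dt = Q C_in − Q C − k V C.
dC/dt = (Q/V) C_in − (Q/V + k) C; effective rate a = Q/V + k = 0.117349 + 0.1803 = 0.297649 min⁻¹.
C_ss = Q C_in/(Q + kV) = 0.316111 mg/L; C(t) = C_ss + (C₀ − C_ss) e^(−a t).
C(2.270) = 0.316111 + (-0.316111)·e^(−0.297649·2.270) = 0.316111 + (-0.316111)·0.508819 = 0.155268 mg/L.

0.1553 mg/L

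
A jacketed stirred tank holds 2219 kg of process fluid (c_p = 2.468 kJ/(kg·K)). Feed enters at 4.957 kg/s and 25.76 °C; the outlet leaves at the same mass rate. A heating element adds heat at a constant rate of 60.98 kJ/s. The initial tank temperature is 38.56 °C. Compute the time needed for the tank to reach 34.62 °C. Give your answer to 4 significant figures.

M c_p dT/dt = ṁ c_p (T_in − T) + Q̇.
τ = M/ṁ = 447.650 s; T_ss = T_in + Q̇/(ṁ c_p) = 30.7445 °C.
T(t) = T_ss + (T₀ − T_ss) e^(−t/τ). Set T = 34.62:
e^(−t/τ) = (34.62 − 30.7445)/(38.56 − 30.7445) = 0.495872
t = −447.650 · ln(0.495872) = 313.998 s.

314.0 s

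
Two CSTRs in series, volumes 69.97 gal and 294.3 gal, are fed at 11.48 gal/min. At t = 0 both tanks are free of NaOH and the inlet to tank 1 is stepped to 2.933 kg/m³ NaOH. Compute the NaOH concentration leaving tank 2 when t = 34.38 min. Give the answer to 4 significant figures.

Each tank obeys Vᵢ dCᵢ/dt = Q(Cᵢ₋₁ − Cᵢ), so τᵢ = Vᵢ/Q.
τ₁ = 69.97/11.48 = 6.09495 min; τ₂ = 294.3/11.48 = 25.6359 min.
Tank 1: C₁ = C_in(1 − e^(−t/τ₁)). Tank 2 (τ₁ ≠ τ₂): C₂ = C_in[1 − (τ₁ e^(−t/τ₁) − τ₂ e^(−t/τ₂))/(τ₁ − τ₂)].
At t = 34.38: e^(−t/τ₁) = 0.00355025, e^(−t/τ₂) = 0.261561.
C₂ = 2.933·[1 − (6.09495·0.00355025 − 25.6359·0.261561)/(-19.5409)] = 2.933·0.657964 = 1.92981 kg/m³.

1.930 kg/m³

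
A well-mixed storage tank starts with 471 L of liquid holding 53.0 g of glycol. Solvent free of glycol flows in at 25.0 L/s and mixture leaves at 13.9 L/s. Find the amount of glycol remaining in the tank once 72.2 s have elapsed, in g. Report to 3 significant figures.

Total volume: dV/dt = Q_in − Q_out = 11.100 L/s, so V(t) = 471 + 11.100 t and V(72.2) = 1272.4 L.
Solute balance: dm/dt = 0 − Q_out C = −Q_out m/V(t).
Separate: dm/m = −Q_out dt/V(t) ⇒ ln(m/m₀) = −(Q_out/(Q_in−Q_out)) ln(V/V₀).
m = m₀ (V₀/V)^(Q_out/(Q_in−Q_out)) = 53.0 × (471/1272.4)^(1.2523) = 15.268 g.

15.3 g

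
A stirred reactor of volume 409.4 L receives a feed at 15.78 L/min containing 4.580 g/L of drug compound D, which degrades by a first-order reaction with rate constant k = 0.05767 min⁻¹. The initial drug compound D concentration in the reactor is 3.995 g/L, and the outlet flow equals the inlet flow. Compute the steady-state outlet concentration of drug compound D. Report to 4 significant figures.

1.835 g/L

V dC/dt = Q(C_in − C) − k V C.
At steady state: 0 = Q C_in − (Q + kV) C_ss, so C_ss = Q C_in/(Q + kV).
C_ss = 15.78·4.580/(15.78 + 0.05767·409.4) = 72.2724/39.3901 = 1.83479 g/L.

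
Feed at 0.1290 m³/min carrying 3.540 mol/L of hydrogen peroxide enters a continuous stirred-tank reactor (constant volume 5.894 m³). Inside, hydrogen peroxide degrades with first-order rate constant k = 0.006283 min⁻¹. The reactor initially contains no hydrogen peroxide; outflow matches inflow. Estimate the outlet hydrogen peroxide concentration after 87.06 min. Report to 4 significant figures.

2.514 mol/L

Species balance: V dC/dt = Q C_in − Q C − k V C.
dC/dt = (Q/V) C_in − (Q/V + k) C; effective rate a = Q/V + k = 0.0218867 + 0.006283 = 0.0281697 min⁻¹.
C_ss = Q C_in/(Q + kV) = 2.75043 mol/L; C(t) = C_ss + (C₀ − C_ss) e^(−a t).
C(87.06) = 2.75043 + (-2.75043)·e^(−0.0281697·87.06) = 2.75043 + (-2.75043)·0.0860823 = 2.51367 mol/L.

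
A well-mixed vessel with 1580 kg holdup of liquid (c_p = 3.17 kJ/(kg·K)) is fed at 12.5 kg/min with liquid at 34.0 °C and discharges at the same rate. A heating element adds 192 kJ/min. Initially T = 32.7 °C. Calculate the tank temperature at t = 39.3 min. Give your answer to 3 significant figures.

34.3 °C

Unsteady energy balance on the tank contents: M c_p dT/dt = ṁ c_p (T_in − T) + 192.
τ = M/ṁ = 126.40 min; T_ss = T_in + Q̇/(ṁ c_p) = 34.0 + 192/(12.5·3.17) = 38.845 °C.
Solution: T(t) = T_ss + (T₀ − T_ss) e^(−t/τ).
T(39.3) = 38.845 + (-6.1454)·e^(−39.3/126.40) = 38.845 + (-6.1454)·0.73277 = 34.342 °C.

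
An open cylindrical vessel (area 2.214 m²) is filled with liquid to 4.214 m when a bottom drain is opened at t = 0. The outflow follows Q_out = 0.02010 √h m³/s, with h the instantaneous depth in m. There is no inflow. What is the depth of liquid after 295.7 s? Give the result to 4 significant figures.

A dh/dt = −Q_out = −0.02010 √h.
∫ h^(−1/2) dh = −(0.02010/A) ∫ dt, giving 2√h = 2√h₀ − (0.02010/A) t.
√h = √4.214 − 0.02010·295.7/(2·2.214) = 2.05280 − 1.34227 = 0.710533.
h = 0.710533² = 0.504858 m.

0.5049 m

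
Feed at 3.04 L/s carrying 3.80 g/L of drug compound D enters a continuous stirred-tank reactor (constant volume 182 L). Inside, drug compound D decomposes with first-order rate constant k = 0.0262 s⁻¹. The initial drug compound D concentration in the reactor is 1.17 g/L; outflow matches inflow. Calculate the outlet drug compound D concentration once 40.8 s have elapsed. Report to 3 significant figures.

V dC/dt = Q(C_in − C) − k V C.
This is linear with rate a = Q/V + k = 0.042903 s⁻¹.
C_ss = Q C_in/(Q + kV) = 1.4794 g/L; C(t) = C_ss + (C₀ − C_ss) e^(−a t).
C(40.8) = 1.4794 + (-0.30943)·e^(−0.042903·40.8) = 1.4794 + (-0.30943)·0.17369 = 1.4257 g/L.

1.43 g/L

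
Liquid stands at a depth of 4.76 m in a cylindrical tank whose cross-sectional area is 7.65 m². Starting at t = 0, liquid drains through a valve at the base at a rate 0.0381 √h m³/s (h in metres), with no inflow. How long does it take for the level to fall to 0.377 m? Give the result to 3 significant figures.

630 s

A dh/dt = −Q_out = −0.0381 √h.
Separate and integrate: 2(√h − √h₀) = −(0.0381/A) t.
t = 2A(√h₀ − √h)/0.0381 = 2·7.65·(√4.76 − √0.377)/0.0381
  = 15.300 × (2.1817 − 0.61400) / 0.0381 = 629.56 s.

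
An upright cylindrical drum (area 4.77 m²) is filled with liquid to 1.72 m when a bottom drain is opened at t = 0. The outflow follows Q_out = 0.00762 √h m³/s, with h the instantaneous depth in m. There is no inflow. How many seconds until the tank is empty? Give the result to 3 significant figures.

1640 s

A dh/dt = −Q_out = −0.00762 √h.
∫ h^(−1/2) dh = −(0.00762/A) ∫ dt, giving 2√h = 2√h₀ − (0.00762/A) t.
Tank is empty when √h = 0: t_empty = 2A√h₀/0.00762.
t_empty = 2·4.77·√1.72/0.00762 = 9.5400·1.3115/0.00762 = 1641.9 s.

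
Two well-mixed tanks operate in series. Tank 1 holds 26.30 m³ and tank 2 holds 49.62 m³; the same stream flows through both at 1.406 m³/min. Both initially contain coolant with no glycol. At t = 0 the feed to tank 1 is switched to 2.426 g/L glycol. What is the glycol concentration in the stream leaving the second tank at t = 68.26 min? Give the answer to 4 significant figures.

1.751 g/L

Species balance on tank i: dCᵢ/dt = (Cᵢ₋₁ − Cᵢ)/τᵢ with τᵢ = Vᵢ/Q.
τ₁ = 26.30/1.406 = 18.7055 min; τ₂ = 49.62/1.406 = 35.2916 min.
Solving the cascade with C₁(0)=C₂(0)=0 gives C₂(t) = C_in[1 − (τ₁ e^(−t/τ₁) − τ₂ e^(−t/τ₂))/(τ₁ − τ₂)].
At t = 68.26: e^(−t/τ₁) = 0.0260123, e^(−t/τ₂) = 0.144544.
C₂ = 2.426·[1 − (18.7055·0.0260123 − 35.2916·0.144544)/(-16.5861)] = 2.426·0.721777 = 1.75103 g/L.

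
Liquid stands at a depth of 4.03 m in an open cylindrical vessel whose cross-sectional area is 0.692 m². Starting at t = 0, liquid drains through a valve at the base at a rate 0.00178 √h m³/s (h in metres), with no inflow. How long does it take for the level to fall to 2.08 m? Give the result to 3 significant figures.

440 s

Unsteady balance on liquid volume: A dh/dt = −0.00178 √h.
∫ h^(−1/2) dh = −(0.00178/A) ∫ dt, giving 2√h = 2√h₀ − (0.00178/A) t.
t = 2A(√h₀ − √h)/0.00178 = 2·0.692·(√4.03 − √2.08)/0.00178
  = 1.3840 × (2.0075 − 1.4422) / 0.00178 = 439.51 s.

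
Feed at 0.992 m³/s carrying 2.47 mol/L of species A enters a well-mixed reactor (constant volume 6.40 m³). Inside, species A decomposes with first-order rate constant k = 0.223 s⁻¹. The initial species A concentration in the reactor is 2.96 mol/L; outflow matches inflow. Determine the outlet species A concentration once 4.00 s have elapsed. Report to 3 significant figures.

1.44 mol/L

V dC/dt = Q(C_in − C) − k V C.
This is linear with rate a = Q/V + k = 0.37800 s⁻¹.
C_ss = Q C_in/(Q + kV) = 1.0128 mol/L; C(t) = C_ss + (C₀ − C_ss) e^(−a t).
C(4.00) = 1.0128 + (1.9472)·e^(−0.37800·4.00) = 1.0128 + (1.9472)·0.22047 = 1.4421 mol/L.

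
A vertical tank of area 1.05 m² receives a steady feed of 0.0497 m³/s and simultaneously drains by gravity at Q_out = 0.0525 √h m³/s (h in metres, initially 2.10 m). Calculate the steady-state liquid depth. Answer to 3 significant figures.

0.896 m

Mass balance (ρ constant): A dh/dt = Q_in − 0.0525 √h. At steady state dh/dt = 0:
Q_in = 0.0525 √h_ss ⇒ √h_ss = 0.0497/0.0525 = 0.94667.
h_ss = 0.94667² = 0.89618 m. (Since h₀ = 2.10 m > h_ss, the level will fall toward this value.)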